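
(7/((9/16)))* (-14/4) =-43.56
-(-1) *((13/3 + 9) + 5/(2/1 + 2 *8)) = 245/18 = 13.61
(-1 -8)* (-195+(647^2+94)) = -3766572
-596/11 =-54.18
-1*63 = -63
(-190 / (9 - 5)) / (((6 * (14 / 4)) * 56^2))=-95 / 131712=-0.00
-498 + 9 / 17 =-497.47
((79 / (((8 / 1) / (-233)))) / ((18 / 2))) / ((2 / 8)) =-18407 / 18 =-1022.61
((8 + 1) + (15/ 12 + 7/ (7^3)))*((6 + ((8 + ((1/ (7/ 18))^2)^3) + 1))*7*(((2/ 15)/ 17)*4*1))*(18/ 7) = 50836954212/ 28824005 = 1763.70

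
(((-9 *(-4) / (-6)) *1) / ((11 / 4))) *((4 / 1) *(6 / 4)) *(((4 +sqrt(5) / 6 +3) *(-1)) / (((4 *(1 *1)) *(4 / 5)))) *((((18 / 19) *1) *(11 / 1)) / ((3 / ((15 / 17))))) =675 *sqrt(5) / 323 +28350 / 323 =92.44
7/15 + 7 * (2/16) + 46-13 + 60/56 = 29747/840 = 35.41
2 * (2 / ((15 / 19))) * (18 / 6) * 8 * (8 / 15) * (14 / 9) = 68096 / 675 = 100.88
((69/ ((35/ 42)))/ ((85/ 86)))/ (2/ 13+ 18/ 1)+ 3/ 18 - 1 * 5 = -32897/ 150450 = -0.22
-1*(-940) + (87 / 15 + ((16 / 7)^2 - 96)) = 855.02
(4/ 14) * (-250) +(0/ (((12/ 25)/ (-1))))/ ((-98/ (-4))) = -500/ 7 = -71.43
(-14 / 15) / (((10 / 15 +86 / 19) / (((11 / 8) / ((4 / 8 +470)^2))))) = -0.00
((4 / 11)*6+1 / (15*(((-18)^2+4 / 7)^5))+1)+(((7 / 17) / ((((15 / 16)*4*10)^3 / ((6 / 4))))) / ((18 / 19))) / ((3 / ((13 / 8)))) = 136768415202565131648627377 / 42984268595876855808000000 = 3.18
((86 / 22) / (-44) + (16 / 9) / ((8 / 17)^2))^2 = 63.03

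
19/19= 1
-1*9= -9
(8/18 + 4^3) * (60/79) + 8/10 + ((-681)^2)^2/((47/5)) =1274315023612481/55695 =22880241020.06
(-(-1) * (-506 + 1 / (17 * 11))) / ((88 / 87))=-8232027 / 16456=-500.24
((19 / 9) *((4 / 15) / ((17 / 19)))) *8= 5.03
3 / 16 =0.19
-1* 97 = -97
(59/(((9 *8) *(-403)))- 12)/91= -348251/2640456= -0.13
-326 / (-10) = 163 / 5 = 32.60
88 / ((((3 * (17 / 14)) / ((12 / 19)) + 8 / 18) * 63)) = 704 / 3131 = 0.22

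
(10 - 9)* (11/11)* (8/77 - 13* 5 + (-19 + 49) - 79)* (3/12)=-4385/154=-28.47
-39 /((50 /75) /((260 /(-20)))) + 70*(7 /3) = 5543 /6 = 923.83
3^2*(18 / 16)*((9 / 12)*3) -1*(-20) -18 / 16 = 1333 / 32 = 41.66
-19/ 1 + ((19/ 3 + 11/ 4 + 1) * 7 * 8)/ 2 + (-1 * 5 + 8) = 799/ 3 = 266.33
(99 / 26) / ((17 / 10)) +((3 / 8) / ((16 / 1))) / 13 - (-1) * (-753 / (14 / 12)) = -127361307 / 198016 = -643.19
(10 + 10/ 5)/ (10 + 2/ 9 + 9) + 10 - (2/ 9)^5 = 108526526/ 10215477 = 10.62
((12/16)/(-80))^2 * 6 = 0.00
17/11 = 1.55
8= 8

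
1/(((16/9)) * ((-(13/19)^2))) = -3249/2704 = -1.20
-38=-38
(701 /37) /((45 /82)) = 57482 /1665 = 34.52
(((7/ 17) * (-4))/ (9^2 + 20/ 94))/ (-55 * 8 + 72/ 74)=12173/ 263514229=0.00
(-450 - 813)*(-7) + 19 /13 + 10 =115082 /13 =8852.46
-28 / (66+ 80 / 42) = -294 / 713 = -0.41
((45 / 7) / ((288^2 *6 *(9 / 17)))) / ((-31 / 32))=-85 / 3374784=-0.00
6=6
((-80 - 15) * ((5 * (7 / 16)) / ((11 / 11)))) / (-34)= 3325 / 544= 6.11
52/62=26/31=0.84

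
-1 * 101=-101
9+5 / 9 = 86 / 9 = 9.56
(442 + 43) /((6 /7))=3395 /6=565.83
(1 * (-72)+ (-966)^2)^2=870645751056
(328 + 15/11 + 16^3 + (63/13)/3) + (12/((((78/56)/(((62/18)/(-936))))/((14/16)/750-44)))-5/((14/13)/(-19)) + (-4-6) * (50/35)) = 14236996510537/3162159000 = 4502.30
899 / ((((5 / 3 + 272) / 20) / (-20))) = -1078800 / 821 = -1314.01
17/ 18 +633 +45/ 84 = 159889/ 252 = 634.48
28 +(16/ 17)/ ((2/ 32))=732/ 17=43.06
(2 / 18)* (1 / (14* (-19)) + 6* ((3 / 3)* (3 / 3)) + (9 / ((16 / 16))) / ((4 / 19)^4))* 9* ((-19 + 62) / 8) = 6716531071 / 272384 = 24658.32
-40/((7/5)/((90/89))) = -18000/623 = -28.89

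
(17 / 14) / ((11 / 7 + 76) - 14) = 17 / 890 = 0.02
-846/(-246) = 141/41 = 3.44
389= 389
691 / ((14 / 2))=691 / 7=98.71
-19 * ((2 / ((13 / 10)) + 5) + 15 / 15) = -1862 / 13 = -143.23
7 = 7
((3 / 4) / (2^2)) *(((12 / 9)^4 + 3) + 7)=533 / 216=2.47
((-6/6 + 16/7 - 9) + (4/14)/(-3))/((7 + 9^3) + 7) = -164/15603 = -0.01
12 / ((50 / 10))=12 / 5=2.40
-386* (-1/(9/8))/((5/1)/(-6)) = -411.73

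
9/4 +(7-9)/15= 127/60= 2.12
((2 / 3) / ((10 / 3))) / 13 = 1 / 65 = 0.02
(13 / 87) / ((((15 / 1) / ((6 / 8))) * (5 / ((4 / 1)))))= 13 / 2175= 0.01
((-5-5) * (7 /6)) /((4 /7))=-245 /12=-20.42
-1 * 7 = -7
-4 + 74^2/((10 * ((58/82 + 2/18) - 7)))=-92.59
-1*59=-59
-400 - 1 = -401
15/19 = 0.79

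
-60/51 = -20/17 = -1.18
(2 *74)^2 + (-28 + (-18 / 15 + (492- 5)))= 111809 / 5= 22361.80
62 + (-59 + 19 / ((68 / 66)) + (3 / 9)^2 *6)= 2255 / 102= 22.11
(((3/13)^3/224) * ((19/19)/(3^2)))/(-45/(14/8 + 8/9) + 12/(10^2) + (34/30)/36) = -38475/106672311928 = -0.00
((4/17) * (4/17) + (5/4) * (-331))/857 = -478231/990692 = -0.48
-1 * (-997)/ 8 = 124.62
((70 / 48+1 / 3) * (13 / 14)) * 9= 1677 / 112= 14.97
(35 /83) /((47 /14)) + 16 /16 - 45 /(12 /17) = -977191 /15604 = -62.62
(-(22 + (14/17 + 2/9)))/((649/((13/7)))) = -45838/695079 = -0.07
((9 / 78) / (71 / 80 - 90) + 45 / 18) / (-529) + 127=12452174637 / 98052266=127.00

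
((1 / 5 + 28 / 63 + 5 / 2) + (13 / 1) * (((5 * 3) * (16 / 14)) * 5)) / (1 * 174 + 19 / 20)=1407962 / 220437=6.39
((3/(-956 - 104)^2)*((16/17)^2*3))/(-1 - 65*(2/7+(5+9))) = -112/14673303075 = -0.00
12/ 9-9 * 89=-799.67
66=66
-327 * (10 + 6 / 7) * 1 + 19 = -24719 / 7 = -3531.29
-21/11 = -1.91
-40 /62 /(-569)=20 /17639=0.00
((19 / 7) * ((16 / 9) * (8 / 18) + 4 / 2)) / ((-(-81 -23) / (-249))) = -178201 / 9828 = -18.13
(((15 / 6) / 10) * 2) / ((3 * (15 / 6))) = 1 / 15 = 0.07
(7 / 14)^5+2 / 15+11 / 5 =227 / 96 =2.36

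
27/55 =0.49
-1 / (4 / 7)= -7 / 4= -1.75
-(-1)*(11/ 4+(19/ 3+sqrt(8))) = 2*sqrt(2)+109/ 12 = 11.91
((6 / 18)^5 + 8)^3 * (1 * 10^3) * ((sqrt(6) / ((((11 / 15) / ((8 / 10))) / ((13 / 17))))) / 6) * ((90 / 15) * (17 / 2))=191307574250000 * sqrt(6) / 52612659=8906714.65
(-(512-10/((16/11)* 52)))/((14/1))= -212937/5824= -36.56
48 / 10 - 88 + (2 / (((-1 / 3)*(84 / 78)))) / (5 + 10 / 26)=-8255 / 98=-84.23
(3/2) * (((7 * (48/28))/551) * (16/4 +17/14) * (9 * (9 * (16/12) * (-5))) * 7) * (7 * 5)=-12417300/551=-22535.93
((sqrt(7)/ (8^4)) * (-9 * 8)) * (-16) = 0.74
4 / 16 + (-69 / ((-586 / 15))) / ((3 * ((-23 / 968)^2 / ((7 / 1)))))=196781779 / 26956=7300.11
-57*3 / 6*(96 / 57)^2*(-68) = 104448 / 19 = 5497.26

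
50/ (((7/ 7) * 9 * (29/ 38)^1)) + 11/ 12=8557/ 1044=8.20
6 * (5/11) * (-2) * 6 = -360/11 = -32.73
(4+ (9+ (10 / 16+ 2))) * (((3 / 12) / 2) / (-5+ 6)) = 125 / 64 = 1.95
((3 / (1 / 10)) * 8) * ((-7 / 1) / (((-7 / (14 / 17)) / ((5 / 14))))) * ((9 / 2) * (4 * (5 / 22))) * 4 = 216000 / 187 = 1155.08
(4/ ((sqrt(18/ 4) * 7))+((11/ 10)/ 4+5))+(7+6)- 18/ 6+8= 4 * sqrt(2)/ 21+931/ 40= 23.54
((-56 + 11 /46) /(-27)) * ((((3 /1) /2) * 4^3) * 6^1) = 27360 /23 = 1189.57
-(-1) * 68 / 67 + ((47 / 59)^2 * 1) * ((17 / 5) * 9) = 23827999 / 1166135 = 20.43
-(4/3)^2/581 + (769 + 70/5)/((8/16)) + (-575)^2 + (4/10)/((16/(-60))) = 3474037759/10458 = 332189.50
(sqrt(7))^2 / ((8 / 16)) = 14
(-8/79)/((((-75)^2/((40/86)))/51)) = -544/1273875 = -0.00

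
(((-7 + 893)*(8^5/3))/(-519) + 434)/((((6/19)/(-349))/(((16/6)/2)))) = 376066688020/14013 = 26836986.23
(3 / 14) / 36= 0.01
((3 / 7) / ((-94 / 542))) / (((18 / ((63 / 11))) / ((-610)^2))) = -151258650 / 517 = -292569.92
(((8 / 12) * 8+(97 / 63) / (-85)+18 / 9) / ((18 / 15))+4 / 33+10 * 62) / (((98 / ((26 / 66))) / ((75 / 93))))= 14386057075 / 7086554244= 2.03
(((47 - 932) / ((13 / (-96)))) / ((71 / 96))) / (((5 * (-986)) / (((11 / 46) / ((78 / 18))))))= -13457664 / 136056661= -0.10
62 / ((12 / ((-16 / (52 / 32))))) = -1984 / 39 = -50.87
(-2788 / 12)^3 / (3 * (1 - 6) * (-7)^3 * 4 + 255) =-338608873 / 562545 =-601.92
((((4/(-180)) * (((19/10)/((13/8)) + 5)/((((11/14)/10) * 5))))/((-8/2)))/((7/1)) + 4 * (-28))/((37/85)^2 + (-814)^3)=1041324511/5015215659207897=0.00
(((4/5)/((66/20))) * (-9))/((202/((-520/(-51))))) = -2080/18887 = -0.11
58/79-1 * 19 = -1443/79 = -18.27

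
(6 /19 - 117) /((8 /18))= -19953 /76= -262.54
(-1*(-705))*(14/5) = 1974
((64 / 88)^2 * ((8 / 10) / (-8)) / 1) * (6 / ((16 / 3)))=-36 / 605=-0.06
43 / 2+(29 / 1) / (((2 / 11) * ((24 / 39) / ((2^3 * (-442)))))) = -1832931 / 2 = -916465.50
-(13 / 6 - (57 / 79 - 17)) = -8743 / 474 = -18.45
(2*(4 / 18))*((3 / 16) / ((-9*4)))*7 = -7 / 432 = -0.02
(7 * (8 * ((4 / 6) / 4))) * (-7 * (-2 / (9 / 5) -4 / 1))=9016 / 27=333.93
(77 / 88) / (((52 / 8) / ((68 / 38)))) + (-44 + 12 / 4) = -20135 / 494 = -40.76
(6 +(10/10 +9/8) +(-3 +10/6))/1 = 163/24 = 6.79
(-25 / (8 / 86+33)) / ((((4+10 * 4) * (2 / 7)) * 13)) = -7525 / 1627912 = -0.00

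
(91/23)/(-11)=-91/253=-0.36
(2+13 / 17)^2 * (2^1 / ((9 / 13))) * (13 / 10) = 373321 / 13005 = 28.71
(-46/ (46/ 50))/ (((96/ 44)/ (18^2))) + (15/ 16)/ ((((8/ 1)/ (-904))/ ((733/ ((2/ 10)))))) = -6330975/ 16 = -395685.94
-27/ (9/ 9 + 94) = -27/ 95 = -0.28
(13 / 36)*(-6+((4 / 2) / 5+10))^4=761332 / 5625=135.35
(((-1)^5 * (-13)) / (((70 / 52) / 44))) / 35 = 14872 / 1225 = 12.14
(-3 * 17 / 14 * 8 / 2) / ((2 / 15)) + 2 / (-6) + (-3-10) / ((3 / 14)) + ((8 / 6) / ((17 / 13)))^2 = -3081464 / 18207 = -169.25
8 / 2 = 4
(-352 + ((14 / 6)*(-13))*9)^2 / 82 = 390625 / 82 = 4763.72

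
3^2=9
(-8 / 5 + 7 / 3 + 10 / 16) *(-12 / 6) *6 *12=-978 / 5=-195.60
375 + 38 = 413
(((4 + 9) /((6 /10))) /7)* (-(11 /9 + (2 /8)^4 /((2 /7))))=-370175 /96768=-3.83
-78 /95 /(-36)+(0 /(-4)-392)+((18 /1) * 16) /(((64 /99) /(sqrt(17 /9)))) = -223427 /570+297 * sqrt(17) /2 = 220.30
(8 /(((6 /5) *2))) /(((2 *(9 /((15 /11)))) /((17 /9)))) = 425 /891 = 0.48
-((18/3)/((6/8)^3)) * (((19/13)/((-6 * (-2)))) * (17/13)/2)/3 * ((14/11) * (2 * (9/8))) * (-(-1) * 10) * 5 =-904400/16731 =-54.06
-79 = -79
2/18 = 1/9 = 0.11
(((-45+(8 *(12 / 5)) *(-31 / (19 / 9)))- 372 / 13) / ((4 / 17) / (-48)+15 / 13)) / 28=-22394457 / 2026255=-11.05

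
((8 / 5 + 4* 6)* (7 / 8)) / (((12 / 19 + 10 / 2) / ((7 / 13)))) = 14896 / 6955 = 2.14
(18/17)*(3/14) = 27/119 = 0.23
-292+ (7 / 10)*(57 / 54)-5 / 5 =-52607 / 180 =-292.26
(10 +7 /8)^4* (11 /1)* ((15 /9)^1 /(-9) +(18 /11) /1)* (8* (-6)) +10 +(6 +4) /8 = -2743540119 /256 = -10716953.59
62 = 62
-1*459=-459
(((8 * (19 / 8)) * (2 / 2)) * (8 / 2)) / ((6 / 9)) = 114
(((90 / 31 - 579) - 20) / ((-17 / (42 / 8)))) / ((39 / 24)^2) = 365232 / 5239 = 69.71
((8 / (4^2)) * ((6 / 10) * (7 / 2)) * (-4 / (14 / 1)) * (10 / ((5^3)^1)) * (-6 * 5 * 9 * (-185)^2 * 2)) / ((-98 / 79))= -17520462 / 49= -357560.45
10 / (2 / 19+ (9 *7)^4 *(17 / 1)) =38 / 1017641281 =0.00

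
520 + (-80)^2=6920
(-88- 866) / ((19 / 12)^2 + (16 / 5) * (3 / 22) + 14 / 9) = -839520 / 3959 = -212.05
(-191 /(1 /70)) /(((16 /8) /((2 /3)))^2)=-13370 /9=-1485.56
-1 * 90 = -90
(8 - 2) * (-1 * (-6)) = 36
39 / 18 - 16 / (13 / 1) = 73 / 78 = 0.94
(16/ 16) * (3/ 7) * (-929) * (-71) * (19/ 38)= 14134.07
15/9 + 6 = 23/3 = 7.67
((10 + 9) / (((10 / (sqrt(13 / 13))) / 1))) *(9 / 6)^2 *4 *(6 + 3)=1539 / 10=153.90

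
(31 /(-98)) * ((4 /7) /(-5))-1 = -1653 /1715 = -0.96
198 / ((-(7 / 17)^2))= -57222 / 49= -1167.80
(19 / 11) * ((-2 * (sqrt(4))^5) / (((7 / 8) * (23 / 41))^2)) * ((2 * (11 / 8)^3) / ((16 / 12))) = -46375428 / 25921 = -1789.11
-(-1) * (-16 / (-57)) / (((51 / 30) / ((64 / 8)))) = 1280 / 969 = 1.32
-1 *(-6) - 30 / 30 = 5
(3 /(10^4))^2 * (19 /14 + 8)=1179 /1400000000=0.00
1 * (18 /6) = 3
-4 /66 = -2 /33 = -0.06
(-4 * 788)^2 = 9935104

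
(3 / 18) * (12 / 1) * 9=18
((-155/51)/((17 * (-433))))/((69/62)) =9610/25903359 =0.00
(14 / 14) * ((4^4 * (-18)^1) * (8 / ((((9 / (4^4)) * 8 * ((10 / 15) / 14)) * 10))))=-1376256 / 5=-275251.20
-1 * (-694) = 694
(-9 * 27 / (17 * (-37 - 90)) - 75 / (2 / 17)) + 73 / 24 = -634.35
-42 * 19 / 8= -399 / 4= -99.75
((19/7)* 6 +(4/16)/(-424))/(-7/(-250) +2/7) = 24167125/465552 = 51.91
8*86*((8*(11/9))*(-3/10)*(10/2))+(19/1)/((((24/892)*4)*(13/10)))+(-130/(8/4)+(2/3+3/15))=-7814819/780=-10019.00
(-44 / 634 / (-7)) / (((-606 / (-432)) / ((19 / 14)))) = 15048 / 1568833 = 0.01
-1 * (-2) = 2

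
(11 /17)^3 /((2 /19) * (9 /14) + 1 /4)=708092 /830297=0.85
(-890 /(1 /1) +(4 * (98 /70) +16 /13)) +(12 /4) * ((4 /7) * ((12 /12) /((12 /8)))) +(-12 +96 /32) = -405417 /455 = -891.03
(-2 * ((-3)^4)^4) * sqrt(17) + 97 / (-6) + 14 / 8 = -86093442 * sqrt(17)- 173 / 12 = -354972369.46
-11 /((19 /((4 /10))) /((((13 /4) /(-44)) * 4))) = 13 /190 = 0.07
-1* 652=-652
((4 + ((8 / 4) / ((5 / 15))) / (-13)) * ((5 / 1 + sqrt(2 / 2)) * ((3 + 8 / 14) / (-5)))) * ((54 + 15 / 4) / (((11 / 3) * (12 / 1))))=-19.90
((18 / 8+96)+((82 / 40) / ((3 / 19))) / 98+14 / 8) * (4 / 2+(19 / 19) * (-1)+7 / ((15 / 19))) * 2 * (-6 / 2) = -21784823 / 3675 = -5927.84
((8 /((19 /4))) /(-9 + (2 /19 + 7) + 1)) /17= -32 /289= -0.11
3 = 3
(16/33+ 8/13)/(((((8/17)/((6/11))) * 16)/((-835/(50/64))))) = -670004/7865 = -85.19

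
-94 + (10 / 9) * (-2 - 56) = -1426 / 9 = -158.44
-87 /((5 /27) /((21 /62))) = -49329 /310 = -159.13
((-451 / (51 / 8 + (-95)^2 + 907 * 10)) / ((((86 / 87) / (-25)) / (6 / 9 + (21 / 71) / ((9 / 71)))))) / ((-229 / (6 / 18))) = -3923700 / 1425953917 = -0.00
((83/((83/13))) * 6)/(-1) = -78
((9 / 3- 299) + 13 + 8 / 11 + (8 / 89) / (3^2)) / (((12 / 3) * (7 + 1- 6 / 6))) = -2487017 / 246708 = -10.08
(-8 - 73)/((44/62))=-2511/22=-114.14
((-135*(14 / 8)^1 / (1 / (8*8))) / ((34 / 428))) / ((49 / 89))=-41139360 / 119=-345708.91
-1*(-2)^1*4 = 8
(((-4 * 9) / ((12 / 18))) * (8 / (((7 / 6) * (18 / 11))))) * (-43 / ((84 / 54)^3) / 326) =3103353 / 391363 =7.93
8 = 8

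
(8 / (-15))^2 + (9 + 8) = 3889 / 225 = 17.28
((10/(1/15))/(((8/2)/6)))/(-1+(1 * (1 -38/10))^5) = -703125/540949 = -1.30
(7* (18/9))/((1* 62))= 7/31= 0.23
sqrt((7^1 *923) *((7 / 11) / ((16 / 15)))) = 7 *sqrt(152295) / 44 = 62.09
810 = 810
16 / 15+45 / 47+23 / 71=117532 / 50055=2.35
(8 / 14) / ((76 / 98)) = 14 / 19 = 0.74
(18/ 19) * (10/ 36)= 5/ 19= 0.26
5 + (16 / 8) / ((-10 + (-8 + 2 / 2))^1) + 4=151 / 17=8.88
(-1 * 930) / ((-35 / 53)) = 9858 / 7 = 1408.29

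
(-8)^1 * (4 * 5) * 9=-1440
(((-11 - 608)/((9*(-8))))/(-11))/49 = -0.02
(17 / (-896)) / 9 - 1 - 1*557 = -558.00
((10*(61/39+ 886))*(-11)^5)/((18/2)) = -55747803650/351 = -158825651.42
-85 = -85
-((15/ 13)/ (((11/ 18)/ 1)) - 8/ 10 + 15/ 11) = -1753/ 715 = -2.45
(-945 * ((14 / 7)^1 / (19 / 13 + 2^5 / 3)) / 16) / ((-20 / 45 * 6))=110565 / 30272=3.65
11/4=2.75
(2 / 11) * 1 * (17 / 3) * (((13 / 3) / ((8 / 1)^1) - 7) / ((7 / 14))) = -2635 / 198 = -13.31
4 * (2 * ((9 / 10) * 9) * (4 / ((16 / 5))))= 81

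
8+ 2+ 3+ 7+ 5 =25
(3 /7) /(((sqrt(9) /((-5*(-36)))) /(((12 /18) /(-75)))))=-8 /35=-0.23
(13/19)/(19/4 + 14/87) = 4524/32471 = 0.14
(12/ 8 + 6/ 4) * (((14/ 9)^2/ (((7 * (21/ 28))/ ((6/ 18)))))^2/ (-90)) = -6272/ 7971615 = -0.00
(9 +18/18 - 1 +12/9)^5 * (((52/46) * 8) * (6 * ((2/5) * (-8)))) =-190555629056/9315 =-20456857.65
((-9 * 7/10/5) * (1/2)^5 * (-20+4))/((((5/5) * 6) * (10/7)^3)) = 7203/200000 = 0.04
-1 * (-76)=76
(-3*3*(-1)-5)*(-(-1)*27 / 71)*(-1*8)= -864 / 71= -12.17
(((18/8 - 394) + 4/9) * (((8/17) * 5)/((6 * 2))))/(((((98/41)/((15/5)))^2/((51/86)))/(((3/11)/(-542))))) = 355203705/9848556256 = 0.04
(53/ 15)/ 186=53/ 2790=0.02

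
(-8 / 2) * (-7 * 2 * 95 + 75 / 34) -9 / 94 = 8487107 / 1598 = 5311.08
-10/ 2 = -5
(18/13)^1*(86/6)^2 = 3698/13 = 284.46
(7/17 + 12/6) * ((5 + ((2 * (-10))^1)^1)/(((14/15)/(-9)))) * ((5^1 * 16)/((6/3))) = 1660500/119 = 13953.78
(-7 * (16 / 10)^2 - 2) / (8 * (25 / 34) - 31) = 0.79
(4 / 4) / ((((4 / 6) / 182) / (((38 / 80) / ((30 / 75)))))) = 324.19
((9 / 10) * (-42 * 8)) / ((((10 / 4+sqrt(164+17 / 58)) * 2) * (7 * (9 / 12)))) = 928 / 2037-32 * sqrt(552682) / 10185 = -1.88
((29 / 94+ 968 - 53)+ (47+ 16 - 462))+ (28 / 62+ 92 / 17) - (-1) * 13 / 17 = 25905233 / 49538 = 522.94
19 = 19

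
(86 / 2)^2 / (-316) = -1849 / 316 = -5.85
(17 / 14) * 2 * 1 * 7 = 17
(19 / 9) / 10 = 19 / 90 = 0.21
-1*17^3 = -4913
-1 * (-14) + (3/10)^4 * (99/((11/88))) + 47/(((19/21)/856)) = 1056574861/23750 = 44487.36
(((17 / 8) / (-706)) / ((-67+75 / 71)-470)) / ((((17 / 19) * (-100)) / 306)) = -22933 / 1193987200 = -0.00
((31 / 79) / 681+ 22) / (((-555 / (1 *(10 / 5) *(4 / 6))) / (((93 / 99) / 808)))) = -0.00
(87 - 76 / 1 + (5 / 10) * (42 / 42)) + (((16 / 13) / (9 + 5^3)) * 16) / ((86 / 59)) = 868971 / 74906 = 11.60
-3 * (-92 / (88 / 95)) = 6555 / 22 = 297.95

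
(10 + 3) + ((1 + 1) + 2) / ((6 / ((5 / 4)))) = 83 / 6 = 13.83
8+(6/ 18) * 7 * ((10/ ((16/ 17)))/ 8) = 2131/ 192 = 11.10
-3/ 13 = -0.23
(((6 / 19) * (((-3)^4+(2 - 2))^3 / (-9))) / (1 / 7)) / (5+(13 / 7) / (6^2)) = -25839.28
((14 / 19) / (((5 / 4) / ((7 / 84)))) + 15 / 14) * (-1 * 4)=-8942 / 1995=-4.48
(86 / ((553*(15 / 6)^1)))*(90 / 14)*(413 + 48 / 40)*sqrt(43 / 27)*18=3762.55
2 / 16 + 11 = 89 / 8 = 11.12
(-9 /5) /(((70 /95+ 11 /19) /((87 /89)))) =-14877 /11125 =-1.34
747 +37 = 784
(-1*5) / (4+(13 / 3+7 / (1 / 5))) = -3 / 26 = -0.12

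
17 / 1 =17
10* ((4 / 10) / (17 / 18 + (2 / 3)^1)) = 72 / 29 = 2.48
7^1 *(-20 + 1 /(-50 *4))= -28007 /200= -140.04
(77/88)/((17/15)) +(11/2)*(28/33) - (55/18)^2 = -42937/11016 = -3.90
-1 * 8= -8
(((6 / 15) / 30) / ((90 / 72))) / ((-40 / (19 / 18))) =-19 / 67500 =-0.00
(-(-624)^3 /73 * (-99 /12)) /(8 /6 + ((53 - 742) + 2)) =546683904 /13651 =40047.17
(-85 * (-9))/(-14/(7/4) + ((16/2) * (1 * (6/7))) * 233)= 5355/11128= 0.48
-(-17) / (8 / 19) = 323 / 8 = 40.38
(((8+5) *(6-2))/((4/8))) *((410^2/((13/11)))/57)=14792800/57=259522.81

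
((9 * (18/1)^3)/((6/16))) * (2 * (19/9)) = 590976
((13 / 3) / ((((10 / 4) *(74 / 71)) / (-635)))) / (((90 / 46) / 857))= -2310543131 / 4995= -462571.20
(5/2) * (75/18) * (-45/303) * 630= -196875/202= -974.63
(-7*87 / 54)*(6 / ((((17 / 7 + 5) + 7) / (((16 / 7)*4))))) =-12992 / 303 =-42.88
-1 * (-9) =9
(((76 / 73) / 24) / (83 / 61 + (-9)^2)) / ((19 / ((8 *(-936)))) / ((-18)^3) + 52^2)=263612232 / 1353357552546463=0.00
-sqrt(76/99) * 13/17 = -26 * sqrt(209)/561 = -0.67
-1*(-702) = 702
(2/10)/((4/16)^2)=16/5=3.20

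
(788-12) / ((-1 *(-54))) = 388 / 27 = 14.37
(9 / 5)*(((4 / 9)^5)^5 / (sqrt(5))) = 1125899906842624*sqrt(5) / 1994161076921812746584025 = 0.00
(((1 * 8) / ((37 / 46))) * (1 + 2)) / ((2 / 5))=2760 / 37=74.59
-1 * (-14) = 14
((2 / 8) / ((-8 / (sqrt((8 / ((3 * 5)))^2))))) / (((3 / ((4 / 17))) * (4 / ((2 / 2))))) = -1 / 3060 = -0.00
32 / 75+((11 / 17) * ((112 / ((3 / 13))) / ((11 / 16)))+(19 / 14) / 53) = 432568673 / 946050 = 457.24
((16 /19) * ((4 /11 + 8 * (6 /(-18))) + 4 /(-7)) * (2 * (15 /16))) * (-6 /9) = 13280 /4389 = 3.03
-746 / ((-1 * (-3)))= -746 / 3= -248.67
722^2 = 521284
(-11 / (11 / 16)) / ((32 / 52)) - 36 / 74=-980 / 37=-26.49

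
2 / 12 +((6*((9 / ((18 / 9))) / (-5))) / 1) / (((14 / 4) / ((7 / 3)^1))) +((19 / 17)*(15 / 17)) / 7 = -199819 / 60690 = -3.29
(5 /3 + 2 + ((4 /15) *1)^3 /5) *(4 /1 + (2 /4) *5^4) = 13069129 /11250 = 1161.70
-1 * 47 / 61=-47 / 61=-0.77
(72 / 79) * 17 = 1224 / 79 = 15.49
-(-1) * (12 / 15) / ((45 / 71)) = 1.26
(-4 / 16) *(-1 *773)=773 / 4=193.25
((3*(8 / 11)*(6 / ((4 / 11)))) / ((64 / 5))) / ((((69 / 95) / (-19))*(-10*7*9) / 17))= 30685 / 15456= 1.99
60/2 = 30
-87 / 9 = -29 / 3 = -9.67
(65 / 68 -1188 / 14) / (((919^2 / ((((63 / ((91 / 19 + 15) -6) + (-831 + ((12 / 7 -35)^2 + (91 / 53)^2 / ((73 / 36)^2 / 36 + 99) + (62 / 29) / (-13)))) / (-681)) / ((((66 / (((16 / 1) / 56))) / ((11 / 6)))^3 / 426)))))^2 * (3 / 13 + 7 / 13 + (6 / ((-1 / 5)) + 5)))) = 0.00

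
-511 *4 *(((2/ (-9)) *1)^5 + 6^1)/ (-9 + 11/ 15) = 905139410/ 610173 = 1483.41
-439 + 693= 254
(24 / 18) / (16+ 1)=4 / 51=0.08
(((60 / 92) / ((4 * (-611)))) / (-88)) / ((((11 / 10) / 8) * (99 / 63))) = 525 / 37409086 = 0.00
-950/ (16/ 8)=-475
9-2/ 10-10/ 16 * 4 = 63/ 10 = 6.30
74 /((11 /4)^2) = 1184 /121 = 9.79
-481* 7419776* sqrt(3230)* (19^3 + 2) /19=-24486306988416* sqrt(3230) /19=-73243813853480.07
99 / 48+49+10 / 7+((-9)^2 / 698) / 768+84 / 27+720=775.60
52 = 52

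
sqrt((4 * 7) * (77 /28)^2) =11 * sqrt(7) /2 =14.55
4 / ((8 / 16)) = 8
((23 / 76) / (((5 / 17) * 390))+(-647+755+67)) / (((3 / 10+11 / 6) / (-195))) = -77806173 / 4864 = -15996.33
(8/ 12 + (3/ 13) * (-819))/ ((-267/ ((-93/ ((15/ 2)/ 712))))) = -56048/ 9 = -6227.56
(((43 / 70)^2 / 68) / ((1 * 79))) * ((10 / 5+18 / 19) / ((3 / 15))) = 1849 / 1786190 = 0.00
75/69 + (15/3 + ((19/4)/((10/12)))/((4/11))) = 21.76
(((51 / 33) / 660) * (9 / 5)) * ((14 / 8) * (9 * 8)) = 3213 / 6050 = 0.53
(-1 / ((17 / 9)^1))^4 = 6561 / 83521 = 0.08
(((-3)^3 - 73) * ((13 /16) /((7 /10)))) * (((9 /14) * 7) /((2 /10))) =-73125 /28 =-2611.61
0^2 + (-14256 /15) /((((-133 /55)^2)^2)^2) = -79580734571250000 /97906861202319841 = -0.81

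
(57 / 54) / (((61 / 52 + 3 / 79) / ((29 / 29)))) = 39026 / 44775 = 0.87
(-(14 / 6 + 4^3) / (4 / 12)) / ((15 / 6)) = -398 / 5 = -79.60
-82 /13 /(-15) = 82 /195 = 0.42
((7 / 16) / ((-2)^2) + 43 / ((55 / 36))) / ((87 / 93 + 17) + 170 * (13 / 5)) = 3083167 / 50188160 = 0.06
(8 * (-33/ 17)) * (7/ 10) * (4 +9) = -12012/ 85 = -141.32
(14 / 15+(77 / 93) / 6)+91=256879 / 2790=92.07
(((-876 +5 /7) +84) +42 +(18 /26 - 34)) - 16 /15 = -1069696 /1365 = -783.66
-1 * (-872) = 872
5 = 5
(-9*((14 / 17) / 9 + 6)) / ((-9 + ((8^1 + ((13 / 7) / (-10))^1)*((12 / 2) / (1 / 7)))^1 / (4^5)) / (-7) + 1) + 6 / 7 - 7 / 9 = -2097557725 / 85978809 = -24.40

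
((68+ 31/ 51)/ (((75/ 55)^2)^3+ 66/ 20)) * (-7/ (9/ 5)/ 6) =-1084771089325/ 237350409651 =-4.57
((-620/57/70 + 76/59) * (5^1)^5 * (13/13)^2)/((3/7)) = 83331250/10089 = 8259.61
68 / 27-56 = -1444 / 27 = -53.48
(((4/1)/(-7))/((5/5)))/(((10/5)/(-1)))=2/7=0.29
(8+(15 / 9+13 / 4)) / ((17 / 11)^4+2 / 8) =453871 / 209235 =2.17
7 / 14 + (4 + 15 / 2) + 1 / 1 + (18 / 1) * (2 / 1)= 49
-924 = -924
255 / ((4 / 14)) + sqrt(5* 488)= 2* sqrt(610) + 1785 / 2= 941.90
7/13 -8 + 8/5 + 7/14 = -697/130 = -5.36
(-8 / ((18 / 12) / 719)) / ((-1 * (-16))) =-719 / 3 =-239.67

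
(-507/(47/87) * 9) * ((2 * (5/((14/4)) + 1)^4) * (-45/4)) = 1492031254545/225694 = 6610859.19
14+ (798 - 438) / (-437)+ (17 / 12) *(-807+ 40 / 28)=-41408459 / 36708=-1128.05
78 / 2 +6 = 45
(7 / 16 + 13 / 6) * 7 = 875 / 48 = 18.23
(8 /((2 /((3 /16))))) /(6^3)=0.00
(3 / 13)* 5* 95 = 1425 / 13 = 109.62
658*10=6580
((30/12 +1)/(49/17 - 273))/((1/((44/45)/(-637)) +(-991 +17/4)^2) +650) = -187/14052064398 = -0.00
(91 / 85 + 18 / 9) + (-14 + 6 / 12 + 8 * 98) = 131507 / 170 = 773.57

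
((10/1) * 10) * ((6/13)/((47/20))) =12000/611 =19.64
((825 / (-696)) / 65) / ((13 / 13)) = -55 / 3016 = -0.02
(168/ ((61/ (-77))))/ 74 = -6468/ 2257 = -2.87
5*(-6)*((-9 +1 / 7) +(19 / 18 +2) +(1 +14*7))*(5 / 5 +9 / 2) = -645865 / 42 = -15377.74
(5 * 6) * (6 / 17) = 180 / 17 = 10.59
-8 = -8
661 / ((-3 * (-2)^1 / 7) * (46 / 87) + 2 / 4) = 268366 / 387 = 693.45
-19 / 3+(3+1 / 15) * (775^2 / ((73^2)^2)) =-6.27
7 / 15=0.47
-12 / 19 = -0.63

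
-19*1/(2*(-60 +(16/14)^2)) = 0.16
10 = 10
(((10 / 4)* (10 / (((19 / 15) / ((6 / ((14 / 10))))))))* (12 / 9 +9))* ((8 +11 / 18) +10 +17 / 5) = 1096625 / 57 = 19239.04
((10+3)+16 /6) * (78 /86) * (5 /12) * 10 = 15275 /258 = 59.21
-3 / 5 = -0.60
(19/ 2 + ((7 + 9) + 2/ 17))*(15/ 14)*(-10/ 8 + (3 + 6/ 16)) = 13065/ 224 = 58.33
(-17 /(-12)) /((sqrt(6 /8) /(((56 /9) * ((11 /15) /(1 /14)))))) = 73304 * sqrt(3) /1215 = 104.50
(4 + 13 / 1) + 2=19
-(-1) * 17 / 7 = 17 / 7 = 2.43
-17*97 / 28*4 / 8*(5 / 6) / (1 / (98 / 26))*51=-981155 / 208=-4717.09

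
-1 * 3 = -3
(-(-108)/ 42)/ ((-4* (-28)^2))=-9/ 10976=-0.00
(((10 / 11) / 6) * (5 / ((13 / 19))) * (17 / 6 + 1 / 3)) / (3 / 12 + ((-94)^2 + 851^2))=18050 / 3773675763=0.00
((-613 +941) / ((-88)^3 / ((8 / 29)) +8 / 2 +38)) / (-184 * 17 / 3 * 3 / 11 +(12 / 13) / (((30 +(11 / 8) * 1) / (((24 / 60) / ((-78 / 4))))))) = 95654845 / 204859804090374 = 0.00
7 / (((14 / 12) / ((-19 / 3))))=-38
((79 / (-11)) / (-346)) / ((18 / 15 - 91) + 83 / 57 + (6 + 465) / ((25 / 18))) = 112575 / 1360096936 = 0.00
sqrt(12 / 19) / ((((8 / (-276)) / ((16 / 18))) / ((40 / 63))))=-7360* sqrt(57) / 3591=-15.47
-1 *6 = -6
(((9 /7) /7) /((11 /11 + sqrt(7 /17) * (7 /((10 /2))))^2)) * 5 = 3672000 /82369-95625 * sqrt(119) /23534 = 0.25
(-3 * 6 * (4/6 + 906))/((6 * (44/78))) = -53040/11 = -4821.82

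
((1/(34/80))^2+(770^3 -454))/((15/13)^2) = 22297506349586/65025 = 342906672.04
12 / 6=2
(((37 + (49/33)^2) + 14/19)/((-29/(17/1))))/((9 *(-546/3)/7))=7024672/70204563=0.10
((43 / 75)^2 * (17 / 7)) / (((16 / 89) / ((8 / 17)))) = 2.09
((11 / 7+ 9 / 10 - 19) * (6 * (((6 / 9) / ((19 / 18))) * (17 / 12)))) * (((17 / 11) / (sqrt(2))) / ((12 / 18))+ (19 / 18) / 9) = -3009357 * sqrt(2) / 29260 - 19669 / 1890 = -155.86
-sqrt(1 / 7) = -sqrt(7) / 7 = -0.38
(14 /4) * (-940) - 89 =-3379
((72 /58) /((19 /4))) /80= 9 /2755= 0.00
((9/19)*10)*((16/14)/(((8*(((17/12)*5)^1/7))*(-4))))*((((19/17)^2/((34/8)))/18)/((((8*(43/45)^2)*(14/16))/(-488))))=225309600/1081012303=0.21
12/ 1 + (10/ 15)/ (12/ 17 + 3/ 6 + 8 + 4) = 16232/ 1347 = 12.05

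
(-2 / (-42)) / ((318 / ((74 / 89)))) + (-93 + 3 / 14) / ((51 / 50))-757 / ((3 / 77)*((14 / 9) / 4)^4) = -210310589212888 / 247543443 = -849590.63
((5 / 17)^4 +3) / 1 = 251188 / 83521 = 3.01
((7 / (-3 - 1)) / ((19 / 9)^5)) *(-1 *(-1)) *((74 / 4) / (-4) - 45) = 164097171 / 79235168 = 2.07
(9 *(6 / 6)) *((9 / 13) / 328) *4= 81 / 1066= 0.08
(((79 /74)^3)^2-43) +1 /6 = -20371271621053 /492619470528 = -41.35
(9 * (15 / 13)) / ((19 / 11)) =1485 / 247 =6.01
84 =84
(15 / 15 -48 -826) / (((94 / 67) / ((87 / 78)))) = -1696239 / 2444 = -694.04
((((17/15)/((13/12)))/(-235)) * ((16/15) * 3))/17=-64/76375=-0.00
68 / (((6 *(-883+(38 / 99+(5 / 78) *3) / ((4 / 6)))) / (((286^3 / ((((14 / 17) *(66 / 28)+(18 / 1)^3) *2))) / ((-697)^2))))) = -1029320864 / 19412794177005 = -0.00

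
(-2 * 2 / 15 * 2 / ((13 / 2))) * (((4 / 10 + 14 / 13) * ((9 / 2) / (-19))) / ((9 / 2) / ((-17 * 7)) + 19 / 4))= 1096704 / 180056825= 0.01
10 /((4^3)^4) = 5 /8388608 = 0.00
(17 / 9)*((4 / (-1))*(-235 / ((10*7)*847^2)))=1598 / 45196767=0.00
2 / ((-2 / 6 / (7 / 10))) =-21 / 5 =-4.20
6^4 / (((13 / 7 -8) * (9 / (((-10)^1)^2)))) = -100800 / 43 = -2344.19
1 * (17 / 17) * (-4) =-4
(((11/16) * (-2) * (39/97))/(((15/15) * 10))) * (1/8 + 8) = -5577/12416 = -0.45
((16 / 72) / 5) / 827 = 2 / 37215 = 0.00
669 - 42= 627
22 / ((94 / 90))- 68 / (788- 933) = 146746 / 6815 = 21.53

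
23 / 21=1.10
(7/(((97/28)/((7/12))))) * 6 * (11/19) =7546/1843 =4.09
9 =9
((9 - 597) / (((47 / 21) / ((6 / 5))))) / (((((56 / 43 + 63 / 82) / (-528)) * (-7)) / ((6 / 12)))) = -201066624 / 35015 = -5742.30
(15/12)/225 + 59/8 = 7.38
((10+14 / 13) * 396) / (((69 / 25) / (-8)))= -3801600 / 299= -12714.38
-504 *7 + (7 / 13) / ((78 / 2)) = -1788689 / 507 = -3527.99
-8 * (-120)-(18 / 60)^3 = 959973 / 1000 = 959.97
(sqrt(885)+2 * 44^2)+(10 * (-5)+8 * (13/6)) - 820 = 3049.08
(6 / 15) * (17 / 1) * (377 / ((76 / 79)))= 506311 / 190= 2664.79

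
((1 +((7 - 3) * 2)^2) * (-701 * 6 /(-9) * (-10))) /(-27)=911300 /81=11250.62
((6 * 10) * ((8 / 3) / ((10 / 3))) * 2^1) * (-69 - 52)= -11616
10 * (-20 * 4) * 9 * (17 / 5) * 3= -73440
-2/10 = -1/5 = -0.20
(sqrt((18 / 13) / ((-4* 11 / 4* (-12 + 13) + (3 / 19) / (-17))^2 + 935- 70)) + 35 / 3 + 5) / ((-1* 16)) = -25 / 24- 969* sqrt(2675132746) / 21401061968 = -1.04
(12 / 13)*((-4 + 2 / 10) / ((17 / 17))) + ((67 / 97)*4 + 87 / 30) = 27177 / 12610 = 2.16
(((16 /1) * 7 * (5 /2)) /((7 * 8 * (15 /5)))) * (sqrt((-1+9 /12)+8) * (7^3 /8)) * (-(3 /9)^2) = -1715 * sqrt(31) /432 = -22.10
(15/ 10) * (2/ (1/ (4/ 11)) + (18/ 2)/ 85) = 2337/ 1870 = 1.25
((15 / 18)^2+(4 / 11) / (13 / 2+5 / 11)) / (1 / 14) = 3199 / 306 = 10.45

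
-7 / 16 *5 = -35 / 16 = -2.19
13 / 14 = 0.93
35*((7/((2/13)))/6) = 3185/12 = 265.42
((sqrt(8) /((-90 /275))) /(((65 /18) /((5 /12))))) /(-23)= 0.04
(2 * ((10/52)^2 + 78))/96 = 52753/32448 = 1.63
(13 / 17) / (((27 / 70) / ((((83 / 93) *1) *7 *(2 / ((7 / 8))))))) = 28.31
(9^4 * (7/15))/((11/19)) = 290871/55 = 5288.56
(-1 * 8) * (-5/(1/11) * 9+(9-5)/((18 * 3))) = 106904/27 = 3959.41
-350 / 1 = -350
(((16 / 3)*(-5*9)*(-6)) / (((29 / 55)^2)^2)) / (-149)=-13176900000 / 105384869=-125.04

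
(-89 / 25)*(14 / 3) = -1246 / 75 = -16.61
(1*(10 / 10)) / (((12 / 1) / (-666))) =-111 / 2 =-55.50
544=544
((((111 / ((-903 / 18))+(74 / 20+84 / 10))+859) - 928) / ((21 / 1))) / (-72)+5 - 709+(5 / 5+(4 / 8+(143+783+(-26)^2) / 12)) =-2589409351 / 4551120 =-568.96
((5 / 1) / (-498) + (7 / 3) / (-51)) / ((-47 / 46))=32591 / 596853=0.05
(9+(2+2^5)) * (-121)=-5203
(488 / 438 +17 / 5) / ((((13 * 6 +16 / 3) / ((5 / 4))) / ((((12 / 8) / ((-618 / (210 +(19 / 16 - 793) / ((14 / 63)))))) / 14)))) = 530388843 / 13474048000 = 0.04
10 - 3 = 7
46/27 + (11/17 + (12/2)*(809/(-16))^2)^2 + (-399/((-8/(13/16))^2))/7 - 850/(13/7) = 48886322022925679/207747072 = 235316539.25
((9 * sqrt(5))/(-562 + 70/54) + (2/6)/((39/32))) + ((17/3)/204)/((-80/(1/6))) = 61427/224640 - 243 * sqrt(5)/15139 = 0.24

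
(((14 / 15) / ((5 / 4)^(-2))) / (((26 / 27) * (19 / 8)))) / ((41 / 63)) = 19845 / 20254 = 0.98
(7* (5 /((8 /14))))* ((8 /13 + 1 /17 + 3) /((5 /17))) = 9947 /13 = 765.15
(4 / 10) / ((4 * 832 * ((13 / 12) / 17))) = 51 / 27040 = 0.00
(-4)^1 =-4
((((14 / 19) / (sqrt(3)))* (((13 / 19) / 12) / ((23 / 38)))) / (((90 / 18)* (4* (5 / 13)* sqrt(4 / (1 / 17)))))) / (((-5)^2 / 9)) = 1183* sqrt(51) / 37145000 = 0.00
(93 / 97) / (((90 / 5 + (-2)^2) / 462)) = 1953 / 97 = 20.13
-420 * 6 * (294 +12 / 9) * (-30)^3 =20094480000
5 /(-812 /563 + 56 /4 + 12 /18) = 8445 /22336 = 0.38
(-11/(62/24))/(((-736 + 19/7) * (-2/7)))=-1078/53041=-0.02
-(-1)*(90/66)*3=45/11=4.09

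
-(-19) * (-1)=-19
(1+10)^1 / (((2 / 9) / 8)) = 396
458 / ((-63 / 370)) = -169460 / 63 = -2689.84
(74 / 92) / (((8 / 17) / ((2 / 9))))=629 / 1656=0.38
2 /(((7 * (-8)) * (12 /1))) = -1 /336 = -0.00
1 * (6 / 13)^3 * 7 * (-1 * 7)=-10584 / 2197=-4.82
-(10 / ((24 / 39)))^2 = -4225 / 16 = -264.06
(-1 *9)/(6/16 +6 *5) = -0.30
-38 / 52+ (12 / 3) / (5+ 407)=-1931 / 2678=-0.72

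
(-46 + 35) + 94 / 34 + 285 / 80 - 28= -8887 / 272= -32.67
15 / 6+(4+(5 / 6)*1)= 7.33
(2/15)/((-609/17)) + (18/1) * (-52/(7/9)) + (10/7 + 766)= -3982894/9135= -436.00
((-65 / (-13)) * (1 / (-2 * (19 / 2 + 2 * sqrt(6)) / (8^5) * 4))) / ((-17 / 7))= 1089536 / 901 -229376 * sqrt(6) / 901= 585.66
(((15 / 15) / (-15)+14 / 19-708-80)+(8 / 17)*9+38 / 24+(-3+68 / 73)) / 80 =-1108561531 / 113179200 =-9.79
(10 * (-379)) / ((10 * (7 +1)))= -379 / 8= -47.38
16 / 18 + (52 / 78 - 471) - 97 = -5098 / 9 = -566.44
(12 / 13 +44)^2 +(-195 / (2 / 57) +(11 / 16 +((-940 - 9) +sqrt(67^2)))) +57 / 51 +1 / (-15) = -3047456843 / 689520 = -4419.68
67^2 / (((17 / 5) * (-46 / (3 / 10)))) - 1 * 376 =-601531 / 1564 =-384.61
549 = 549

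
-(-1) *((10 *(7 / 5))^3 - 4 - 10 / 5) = 2738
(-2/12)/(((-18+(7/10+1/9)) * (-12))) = -5/6188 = -0.00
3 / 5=0.60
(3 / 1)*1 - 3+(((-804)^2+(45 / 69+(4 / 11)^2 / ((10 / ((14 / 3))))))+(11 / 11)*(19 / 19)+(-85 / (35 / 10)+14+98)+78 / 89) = 16813776741358 / 26007135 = 646506.30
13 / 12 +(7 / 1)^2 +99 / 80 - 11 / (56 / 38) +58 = 171119 / 1680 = 101.86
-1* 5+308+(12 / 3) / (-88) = 6665 / 22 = 302.95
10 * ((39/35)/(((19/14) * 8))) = 39/38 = 1.03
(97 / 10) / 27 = 0.36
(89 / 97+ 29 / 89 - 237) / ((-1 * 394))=2035287 / 3401402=0.60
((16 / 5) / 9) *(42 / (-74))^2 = 784 / 6845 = 0.11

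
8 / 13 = 0.62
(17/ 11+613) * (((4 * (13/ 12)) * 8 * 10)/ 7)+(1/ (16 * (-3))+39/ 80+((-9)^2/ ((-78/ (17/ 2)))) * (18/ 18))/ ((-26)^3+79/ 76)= 55489225619293/ 1823226405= 30434.63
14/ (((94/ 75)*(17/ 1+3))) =105/ 188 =0.56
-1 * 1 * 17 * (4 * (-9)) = 612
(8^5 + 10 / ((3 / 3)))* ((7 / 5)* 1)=229446 / 5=45889.20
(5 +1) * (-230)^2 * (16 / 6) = 846400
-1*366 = -366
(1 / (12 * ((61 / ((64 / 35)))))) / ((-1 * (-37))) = 16 / 236985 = 0.00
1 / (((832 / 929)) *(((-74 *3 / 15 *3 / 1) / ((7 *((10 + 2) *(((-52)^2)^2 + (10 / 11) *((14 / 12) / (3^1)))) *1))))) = -23535983367785 / 1523808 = -15445504.53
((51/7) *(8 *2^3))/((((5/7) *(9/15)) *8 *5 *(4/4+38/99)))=13464/685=19.66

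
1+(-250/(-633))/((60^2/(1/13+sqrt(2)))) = 5 * sqrt(2)/45576+592493/592488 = 1.00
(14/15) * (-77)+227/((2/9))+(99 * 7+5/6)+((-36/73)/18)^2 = 131370568/79935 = 1643.47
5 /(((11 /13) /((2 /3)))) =130 /33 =3.94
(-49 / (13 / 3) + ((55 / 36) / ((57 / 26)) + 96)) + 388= 6314065 / 13338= 473.39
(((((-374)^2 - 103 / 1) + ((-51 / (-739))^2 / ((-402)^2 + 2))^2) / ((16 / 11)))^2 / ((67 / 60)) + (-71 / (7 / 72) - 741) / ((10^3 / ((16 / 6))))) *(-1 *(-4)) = 33077175474.17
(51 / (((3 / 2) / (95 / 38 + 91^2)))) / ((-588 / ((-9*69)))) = 58299273 / 196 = 297445.27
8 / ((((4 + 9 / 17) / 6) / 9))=7344 / 77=95.38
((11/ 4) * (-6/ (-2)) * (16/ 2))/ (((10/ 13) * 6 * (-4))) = -3.58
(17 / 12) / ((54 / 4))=17 / 162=0.10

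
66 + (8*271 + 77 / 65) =145287 / 65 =2235.18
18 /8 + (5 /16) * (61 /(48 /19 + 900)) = 623123 /274368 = 2.27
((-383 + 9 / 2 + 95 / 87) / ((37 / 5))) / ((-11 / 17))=5581865 / 70818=78.82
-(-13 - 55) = 68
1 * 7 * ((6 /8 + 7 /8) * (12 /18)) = 91 /12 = 7.58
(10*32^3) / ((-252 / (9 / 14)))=-40960 / 49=-835.92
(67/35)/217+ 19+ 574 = 4503902/7595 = 593.01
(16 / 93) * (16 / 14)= 128 / 651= 0.20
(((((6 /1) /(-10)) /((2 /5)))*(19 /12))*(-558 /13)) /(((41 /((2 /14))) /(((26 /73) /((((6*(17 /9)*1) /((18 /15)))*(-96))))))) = -15903 /113973440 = -0.00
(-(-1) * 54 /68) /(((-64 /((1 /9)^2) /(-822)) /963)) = 131931 /1088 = 121.26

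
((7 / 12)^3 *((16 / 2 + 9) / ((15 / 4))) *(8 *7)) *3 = 40817 / 270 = 151.17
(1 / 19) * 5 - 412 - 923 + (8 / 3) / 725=-55157848 / 41325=-1334.73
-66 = -66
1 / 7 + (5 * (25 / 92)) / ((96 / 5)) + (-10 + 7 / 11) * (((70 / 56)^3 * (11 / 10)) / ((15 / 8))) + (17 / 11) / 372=-73866983 / 7027328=-10.51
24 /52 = 6 /13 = 0.46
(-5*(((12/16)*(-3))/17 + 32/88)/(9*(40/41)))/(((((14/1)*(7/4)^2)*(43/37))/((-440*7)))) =8.14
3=3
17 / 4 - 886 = -881.75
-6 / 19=-0.32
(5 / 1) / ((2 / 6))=15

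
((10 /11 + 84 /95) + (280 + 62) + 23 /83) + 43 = 33572552 /86735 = 387.07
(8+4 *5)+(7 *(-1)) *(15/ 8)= 119/ 8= 14.88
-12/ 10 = -6/ 5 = -1.20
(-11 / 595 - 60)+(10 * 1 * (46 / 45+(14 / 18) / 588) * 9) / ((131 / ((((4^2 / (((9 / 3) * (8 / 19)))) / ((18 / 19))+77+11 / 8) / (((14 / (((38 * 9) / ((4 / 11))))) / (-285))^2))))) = 23649041817.57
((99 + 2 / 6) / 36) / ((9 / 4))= 298 / 243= 1.23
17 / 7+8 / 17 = 345 / 119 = 2.90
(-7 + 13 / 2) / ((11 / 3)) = -3 / 22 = -0.14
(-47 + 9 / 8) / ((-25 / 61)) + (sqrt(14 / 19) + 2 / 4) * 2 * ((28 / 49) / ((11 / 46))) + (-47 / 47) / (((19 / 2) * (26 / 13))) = 368 * sqrt(266) / 1463 + 33435981 / 292600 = 118.37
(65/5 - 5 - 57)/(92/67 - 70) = 3283/4598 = 0.71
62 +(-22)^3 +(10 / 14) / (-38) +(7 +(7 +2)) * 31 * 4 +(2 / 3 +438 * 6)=-4766735 / 798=-5973.35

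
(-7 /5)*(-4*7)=196 /5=39.20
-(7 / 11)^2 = -49 / 121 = -0.40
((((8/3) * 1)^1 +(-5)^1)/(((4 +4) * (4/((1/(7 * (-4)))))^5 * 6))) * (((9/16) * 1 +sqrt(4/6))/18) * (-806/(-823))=403/4773911715643392 +403 * sqrt(6)/8055976020148224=0.00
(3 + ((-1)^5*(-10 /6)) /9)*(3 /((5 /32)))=2752 /45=61.16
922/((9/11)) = 10142/9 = 1126.89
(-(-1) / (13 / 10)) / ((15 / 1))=2 / 39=0.05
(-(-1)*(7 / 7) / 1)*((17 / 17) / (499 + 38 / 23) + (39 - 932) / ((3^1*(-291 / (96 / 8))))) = 41138273 / 3350865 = 12.28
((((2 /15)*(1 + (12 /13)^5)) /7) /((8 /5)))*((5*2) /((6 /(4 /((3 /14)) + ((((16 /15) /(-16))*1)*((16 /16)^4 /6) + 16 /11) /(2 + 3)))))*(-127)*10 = -671780454125 /842092524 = -797.75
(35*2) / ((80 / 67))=469 / 8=58.62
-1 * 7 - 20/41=-7.49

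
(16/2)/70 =4/35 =0.11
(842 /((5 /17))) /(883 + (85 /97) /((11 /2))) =3.24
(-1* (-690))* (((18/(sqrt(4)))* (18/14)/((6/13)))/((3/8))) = 322920/7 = 46131.43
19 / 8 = 2.38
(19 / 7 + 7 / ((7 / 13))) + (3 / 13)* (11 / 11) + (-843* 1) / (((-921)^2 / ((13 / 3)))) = 1230465268 / 77189931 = 15.94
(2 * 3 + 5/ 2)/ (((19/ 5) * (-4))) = -85/ 152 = -0.56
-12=-12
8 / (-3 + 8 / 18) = -72 / 23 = -3.13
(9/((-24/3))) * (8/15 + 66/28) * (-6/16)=5463/4480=1.22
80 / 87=0.92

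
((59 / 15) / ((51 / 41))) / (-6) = -2419 / 4590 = -0.53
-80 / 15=-16 / 3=-5.33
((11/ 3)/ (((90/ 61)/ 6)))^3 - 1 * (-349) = 333914336/ 91125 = 3664.35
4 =4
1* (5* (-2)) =-10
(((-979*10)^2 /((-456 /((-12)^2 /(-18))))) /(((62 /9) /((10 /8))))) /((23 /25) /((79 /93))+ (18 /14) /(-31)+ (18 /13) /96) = 172255808725000 /596184717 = 288930.27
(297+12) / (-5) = -309 / 5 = -61.80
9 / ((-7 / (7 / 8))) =-9 / 8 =-1.12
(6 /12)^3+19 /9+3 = 377 /72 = 5.24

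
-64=-64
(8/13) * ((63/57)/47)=168/11609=0.01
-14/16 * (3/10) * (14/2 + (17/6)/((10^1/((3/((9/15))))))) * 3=-2121/320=-6.63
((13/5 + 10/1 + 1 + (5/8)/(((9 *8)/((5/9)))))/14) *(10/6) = 352637/217728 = 1.62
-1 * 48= -48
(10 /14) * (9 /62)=45 /434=0.10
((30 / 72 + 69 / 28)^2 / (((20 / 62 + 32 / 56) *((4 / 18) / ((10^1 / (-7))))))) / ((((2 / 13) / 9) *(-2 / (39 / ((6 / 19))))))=65582090145 / 304192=215594.39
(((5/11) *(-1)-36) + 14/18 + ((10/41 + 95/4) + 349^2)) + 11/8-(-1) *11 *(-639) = 3726541667/32472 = 114761.69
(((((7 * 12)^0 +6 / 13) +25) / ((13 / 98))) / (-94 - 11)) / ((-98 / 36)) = 4128 / 5915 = 0.70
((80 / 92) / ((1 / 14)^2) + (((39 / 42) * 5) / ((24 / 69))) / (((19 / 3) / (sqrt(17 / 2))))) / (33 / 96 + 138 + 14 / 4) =1495 * sqrt(34) / 201229 + 125440 / 104397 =1.24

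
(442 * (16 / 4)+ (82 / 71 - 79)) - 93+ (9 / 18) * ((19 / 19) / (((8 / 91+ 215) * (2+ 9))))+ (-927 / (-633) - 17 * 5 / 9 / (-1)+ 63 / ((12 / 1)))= 1613.31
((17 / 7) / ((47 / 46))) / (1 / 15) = 11730 / 329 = 35.65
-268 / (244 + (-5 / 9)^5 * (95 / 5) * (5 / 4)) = -1.10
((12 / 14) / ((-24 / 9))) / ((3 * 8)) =-3 / 224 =-0.01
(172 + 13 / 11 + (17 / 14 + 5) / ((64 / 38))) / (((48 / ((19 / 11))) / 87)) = 553.73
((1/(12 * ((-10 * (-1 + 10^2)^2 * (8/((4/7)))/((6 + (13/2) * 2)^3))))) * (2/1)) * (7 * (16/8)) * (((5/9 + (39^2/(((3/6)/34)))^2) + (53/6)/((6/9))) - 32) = -2641432739265371/21170160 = -124771505.71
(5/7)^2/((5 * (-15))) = -1/147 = -0.01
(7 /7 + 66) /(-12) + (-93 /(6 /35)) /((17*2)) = -21.54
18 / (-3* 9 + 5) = -9 / 11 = -0.82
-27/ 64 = -0.42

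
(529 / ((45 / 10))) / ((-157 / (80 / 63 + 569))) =-38010766 / 89019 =-427.00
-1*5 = -5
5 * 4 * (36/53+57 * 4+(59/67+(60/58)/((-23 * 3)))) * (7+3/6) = 81552131850/2368517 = 34431.73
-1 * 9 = -9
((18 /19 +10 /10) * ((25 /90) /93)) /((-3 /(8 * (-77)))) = 56980 /47709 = 1.19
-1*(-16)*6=96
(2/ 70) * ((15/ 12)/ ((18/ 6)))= 1/ 84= 0.01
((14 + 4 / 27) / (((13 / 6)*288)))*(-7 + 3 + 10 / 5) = -0.05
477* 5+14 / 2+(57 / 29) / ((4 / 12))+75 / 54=1252427 / 522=2399.29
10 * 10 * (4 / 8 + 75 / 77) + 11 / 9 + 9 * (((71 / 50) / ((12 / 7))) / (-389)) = 8012133337 / 53915400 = 148.61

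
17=17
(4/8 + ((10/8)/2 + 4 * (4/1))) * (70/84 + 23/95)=83981/4560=18.42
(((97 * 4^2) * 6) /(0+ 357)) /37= 3104 /4403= 0.70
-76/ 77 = -0.99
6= 6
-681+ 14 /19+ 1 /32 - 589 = -771693 /608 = -1269.23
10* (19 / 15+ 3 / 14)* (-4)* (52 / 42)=-32344 / 441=-73.34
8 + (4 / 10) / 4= 81 / 10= 8.10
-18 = -18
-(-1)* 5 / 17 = 5 / 17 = 0.29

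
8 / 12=2 / 3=0.67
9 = 9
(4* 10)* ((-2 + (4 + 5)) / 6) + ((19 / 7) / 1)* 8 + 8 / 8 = 1457 / 21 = 69.38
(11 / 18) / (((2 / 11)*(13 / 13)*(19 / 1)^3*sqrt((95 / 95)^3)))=121 / 246924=0.00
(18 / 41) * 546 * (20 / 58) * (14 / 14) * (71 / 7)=996840 / 1189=838.39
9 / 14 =0.64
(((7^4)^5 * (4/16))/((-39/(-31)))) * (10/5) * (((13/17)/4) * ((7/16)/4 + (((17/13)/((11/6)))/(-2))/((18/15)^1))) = -1417350026244481973763/1244672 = -1138733759773243.05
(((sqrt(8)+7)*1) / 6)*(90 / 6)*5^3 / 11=279.22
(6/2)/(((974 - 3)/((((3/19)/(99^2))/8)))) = 1/160727688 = 0.00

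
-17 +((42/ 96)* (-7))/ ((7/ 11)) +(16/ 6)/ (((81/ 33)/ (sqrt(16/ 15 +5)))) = -349/ 16 +88* sqrt(1365)/ 1215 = -19.14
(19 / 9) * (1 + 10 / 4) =133 / 18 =7.39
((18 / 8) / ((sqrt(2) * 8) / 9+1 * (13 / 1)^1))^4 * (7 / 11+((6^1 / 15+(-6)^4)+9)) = 76498673537180081763 / 59522276324402920160- 624838334923272951 * sqrt(2) / 1860071135137591255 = 0.81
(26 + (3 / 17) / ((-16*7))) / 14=49501 / 26656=1.86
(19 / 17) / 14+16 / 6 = 1961 / 714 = 2.75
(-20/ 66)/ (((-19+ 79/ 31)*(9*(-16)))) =-31/ 242352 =-0.00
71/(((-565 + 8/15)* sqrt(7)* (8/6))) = -3195* sqrt(7)/237076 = -0.04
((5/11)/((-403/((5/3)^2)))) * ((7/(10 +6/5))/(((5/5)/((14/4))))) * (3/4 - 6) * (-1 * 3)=-0.11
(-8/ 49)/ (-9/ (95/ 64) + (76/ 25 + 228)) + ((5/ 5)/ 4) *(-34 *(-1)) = 2781566/ 327271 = 8.50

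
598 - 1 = 597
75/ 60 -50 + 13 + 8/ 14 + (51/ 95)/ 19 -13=-2433517/ 50540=-48.15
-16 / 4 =-4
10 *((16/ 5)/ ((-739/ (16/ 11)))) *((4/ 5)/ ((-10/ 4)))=4096/ 203225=0.02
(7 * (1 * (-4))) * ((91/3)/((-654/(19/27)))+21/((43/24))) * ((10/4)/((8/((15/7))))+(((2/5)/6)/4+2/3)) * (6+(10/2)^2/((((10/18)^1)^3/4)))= -29714141539607/113894100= -260892.72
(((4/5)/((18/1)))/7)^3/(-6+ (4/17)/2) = -34/781396875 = -0.00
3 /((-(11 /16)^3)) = -12288 /1331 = -9.23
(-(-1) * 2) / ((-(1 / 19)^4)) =-260642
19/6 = 3.17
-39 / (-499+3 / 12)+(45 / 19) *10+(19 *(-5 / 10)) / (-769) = 24316111 / 1022770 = 23.77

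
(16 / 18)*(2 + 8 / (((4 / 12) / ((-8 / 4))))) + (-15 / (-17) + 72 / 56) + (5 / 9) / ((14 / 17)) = -9055 / 238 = -38.05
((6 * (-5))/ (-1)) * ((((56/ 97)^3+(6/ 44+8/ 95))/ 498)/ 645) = 262593231/ 6807819568330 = 0.00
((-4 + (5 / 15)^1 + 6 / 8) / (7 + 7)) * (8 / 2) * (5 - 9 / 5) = -8 / 3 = -2.67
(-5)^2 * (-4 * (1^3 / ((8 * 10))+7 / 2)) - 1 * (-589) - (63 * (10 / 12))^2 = -5037 / 2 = -2518.50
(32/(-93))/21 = -32/1953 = -0.02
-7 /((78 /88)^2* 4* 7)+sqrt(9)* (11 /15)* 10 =32978 /1521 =21.68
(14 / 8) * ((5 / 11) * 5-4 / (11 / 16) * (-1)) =623 / 44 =14.16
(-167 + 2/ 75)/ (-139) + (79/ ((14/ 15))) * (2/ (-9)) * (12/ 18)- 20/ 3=-3941767/ 218925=-18.01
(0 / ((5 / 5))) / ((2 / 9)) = 0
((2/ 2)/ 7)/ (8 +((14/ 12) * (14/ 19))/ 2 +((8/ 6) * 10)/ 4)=38/ 3129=0.01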